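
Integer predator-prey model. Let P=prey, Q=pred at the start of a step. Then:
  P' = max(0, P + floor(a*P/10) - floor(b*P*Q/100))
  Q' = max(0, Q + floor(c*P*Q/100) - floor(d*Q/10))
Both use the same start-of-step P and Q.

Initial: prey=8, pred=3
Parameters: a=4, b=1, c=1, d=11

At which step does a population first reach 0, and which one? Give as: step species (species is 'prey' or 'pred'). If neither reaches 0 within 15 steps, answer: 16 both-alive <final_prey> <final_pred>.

Answer: 1 pred

Derivation:
Step 1: prey: 8+3-0=11; pred: 3+0-3=0
First extinction: pred at step 1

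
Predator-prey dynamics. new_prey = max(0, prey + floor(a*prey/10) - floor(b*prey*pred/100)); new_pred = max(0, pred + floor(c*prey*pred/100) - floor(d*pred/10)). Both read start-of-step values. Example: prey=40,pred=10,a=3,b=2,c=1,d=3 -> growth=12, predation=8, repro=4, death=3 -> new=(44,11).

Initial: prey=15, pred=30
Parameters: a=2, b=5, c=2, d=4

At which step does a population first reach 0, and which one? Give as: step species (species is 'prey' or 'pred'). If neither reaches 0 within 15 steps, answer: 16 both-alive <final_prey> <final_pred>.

Answer: 1 prey

Derivation:
Step 1: prey: 15+3-22=0; pred: 30+9-12=27
First extinction: prey at step 1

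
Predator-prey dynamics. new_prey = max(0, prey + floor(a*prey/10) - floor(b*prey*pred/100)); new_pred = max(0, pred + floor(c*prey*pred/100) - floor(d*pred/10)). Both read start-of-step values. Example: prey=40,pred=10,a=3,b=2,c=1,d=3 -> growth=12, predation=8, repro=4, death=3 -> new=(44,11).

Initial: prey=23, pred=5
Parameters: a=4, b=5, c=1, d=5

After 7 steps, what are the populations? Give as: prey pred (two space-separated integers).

Answer: 129 1

Derivation:
Step 1: prey: 23+9-5=27; pred: 5+1-2=4
Step 2: prey: 27+10-5=32; pred: 4+1-2=3
Step 3: prey: 32+12-4=40; pred: 3+0-1=2
Step 4: prey: 40+16-4=52; pred: 2+0-1=1
Step 5: prey: 52+20-2=70; pred: 1+0-0=1
Step 6: prey: 70+28-3=95; pred: 1+0-0=1
Step 7: prey: 95+38-4=129; pred: 1+0-0=1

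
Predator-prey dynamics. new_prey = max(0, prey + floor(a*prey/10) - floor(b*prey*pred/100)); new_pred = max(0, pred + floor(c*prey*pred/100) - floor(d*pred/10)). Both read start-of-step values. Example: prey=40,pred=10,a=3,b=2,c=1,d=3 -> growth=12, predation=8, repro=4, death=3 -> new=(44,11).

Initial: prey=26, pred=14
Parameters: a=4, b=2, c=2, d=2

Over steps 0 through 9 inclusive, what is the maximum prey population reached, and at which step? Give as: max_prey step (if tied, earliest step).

Step 1: prey: 26+10-7=29; pred: 14+7-2=19
Step 2: prey: 29+11-11=29; pred: 19+11-3=27
Step 3: prey: 29+11-15=25; pred: 27+15-5=37
Step 4: prey: 25+10-18=17; pred: 37+18-7=48
Step 5: prey: 17+6-16=7; pred: 48+16-9=55
Step 6: prey: 7+2-7=2; pred: 55+7-11=51
Step 7: prey: 2+0-2=0; pred: 51+2-10=43
Step 8: prey: 0+0-0=0; pred: 43+0-8=35
Step 9: prey: 0+0-0=0; pred: 35+0-7=28
Max prey = 29 at step 1

Answer: 29 1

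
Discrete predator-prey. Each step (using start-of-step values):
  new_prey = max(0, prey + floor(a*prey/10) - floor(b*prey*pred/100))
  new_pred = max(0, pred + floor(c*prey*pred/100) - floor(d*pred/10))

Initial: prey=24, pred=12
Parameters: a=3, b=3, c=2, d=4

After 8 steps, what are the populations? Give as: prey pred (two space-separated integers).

Answer: 15 9

Derivation:
Step 1: prey: 24+7-8=23; pred: 12+5-4=13
Step 2: prey: 23+6-8=21; pred: 13+5-5=13
Step 3: prey: 21+6-8=19; pred: 13+5-5=13
Step 4: prey: 19+5-7=17; pred: 13+4-5=12
Step 5: prey: 17+5-6=16; pred: 12+4-4=12
Step 6: prey: 16+4-5=15; pred: 12+3-4=11
Step 7: prey: 15+4-4=15; pred: 11+3-4=10
Step 8: prey: 15+4-4=15; pred: 10+3-4=9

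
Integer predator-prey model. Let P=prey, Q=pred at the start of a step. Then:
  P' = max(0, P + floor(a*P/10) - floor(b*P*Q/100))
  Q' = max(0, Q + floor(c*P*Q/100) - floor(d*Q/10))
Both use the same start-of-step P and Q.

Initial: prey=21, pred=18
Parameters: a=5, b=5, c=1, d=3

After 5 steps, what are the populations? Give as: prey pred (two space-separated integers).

Answer: 8 6

Derivation:
Step 1: prey: 21+10-18=13; pred: 18+3-5=16
Step 2: prey: 13+6-10=9; pred: 16+2-4=14
Step 3: prey: 9+4-6=7; pred: 14+1-4=11
Step 4: prey: 7+3-3=7; pred: 11+0-3=8
Step 5: prey: 7+3-2=8; pred: 8+0-2=6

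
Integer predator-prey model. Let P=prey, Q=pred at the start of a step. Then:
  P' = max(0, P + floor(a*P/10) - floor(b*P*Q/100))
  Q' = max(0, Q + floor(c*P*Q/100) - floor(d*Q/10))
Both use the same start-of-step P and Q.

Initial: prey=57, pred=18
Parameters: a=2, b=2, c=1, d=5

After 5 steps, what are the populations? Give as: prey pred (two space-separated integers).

Answer: 26 10

Derivation:
Step 1: prey: 57+11-20=48; pred: 18+10-9=19
Step 2: prey: 48+9-18=39; pred: 19+9-9=19
Step 3: prey: 39+7-14=32; pred: 19+7-9=17
Step 4: prey: 32+6-10=28; pred: 17+5-8=14
Step 5: prey: 28+5-7=26; pred: 14+3-7=10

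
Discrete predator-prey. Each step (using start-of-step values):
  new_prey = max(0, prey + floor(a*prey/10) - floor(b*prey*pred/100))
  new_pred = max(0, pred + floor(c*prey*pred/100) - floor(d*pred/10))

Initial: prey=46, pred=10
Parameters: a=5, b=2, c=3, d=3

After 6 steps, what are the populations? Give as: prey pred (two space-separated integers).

Answer: 0 112

Derivation:
Step 1: prey: 46+23-9=60; pred: 10+13-3=20
Step 2: prey: 60+30-24=66; pred: 20+36-6=50
Step 3: prey: 66+33-66=33; pred: 50+99-15=134
Step 4: prey: 33+16-88=0; pred: 134+132-40=226
Step 5: prey: 0+0-0=0; pred: 226+0-67=159
Step 6: prey: 0+0-0=0; pred: 159+0-47=112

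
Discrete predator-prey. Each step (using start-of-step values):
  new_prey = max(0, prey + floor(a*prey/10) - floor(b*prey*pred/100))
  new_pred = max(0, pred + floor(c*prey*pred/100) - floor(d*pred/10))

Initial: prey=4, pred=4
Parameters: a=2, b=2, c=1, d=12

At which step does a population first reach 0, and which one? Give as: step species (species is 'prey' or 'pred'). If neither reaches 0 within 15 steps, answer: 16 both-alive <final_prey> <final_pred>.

Answer: 1 pred

Derivation:
Step 1: prey: 4+0-0=4; pred: 4+0-4=0
First extinction: pred at step 1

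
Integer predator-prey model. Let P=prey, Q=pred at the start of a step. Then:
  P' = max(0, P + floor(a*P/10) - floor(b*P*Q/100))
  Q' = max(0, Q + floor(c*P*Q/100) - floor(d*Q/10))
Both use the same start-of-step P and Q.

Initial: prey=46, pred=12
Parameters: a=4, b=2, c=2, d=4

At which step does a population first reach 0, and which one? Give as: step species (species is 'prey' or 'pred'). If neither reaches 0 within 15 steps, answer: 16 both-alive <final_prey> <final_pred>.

Step 1: prey: 46+18-11=53; pred: 12+11-4=19
Step 2: prey: 53+21-20=54; pred: 19+20-7=32
Step 3: prey: 54+21-34=41; pred: 32+34-12=54
Step 4: prey: 41+16-44=13; pred: 54+44-21=77
Step 5: prey: 13+5-20=0; pred: 77+20-30=67
First extinction: prey at step 5

Answer: 5 prey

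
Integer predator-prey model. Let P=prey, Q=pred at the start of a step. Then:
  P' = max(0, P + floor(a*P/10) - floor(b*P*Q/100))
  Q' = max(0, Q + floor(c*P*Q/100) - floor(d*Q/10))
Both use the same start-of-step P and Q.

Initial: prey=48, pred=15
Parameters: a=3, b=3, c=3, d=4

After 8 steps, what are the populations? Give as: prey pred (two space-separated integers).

Step 1: prey: 48+14-21=41; pred: 15+21-6=30
Step 2: prey: 41+12-36=17; pred: 30+36-12=54
Step 3: prey: 17+5-27=0; pred: 54+27-21=60
Step 4: prey: 0+0-0=0; pred: 60+0-24=36
Step 5: prey: 0+0-0=0; pred: 36+0-14=22
Step 6: prey: 0+0-0=0; pred: 22+0-8=14
Step 7: prey: 0+0-0=0; pred: 14+0-5=9
Step 8: prey: 0+0-0=0; pred: 9+0-3=6

Answer: 0 6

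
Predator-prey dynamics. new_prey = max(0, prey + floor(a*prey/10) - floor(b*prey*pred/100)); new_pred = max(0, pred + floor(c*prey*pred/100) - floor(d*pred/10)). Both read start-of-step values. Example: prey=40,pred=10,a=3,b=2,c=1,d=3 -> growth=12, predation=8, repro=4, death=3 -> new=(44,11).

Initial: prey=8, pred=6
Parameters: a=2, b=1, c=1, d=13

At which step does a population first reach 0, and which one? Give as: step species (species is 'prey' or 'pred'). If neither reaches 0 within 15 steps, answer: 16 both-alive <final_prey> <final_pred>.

Step 1: prey: 8+1-0=9; pred: 6+0-7=0
First extinction: pred at step 1

Answer: 1 pred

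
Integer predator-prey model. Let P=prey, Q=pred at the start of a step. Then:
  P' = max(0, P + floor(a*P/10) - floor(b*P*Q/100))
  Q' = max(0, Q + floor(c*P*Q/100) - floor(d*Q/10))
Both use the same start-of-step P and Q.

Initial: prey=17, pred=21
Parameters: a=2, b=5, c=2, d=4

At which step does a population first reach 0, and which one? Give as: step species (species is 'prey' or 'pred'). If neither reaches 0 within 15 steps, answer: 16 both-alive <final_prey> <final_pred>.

Step 1: prey: 17+3-17=3; pred: 21+7-8=20
Step 2: prey: 3+0-3=0; pred: 20+1-8=13
First extinction: prey at step 2

Answer: 2 prey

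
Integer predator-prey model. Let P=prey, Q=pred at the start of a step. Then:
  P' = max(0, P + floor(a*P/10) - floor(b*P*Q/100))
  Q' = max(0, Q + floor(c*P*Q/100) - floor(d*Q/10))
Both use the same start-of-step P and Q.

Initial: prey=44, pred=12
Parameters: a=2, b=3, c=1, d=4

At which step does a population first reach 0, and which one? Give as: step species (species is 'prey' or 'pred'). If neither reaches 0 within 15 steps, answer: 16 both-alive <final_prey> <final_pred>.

Answer: 16 both-alive 53 2

Derivation:
Step 1: prey: 44+8-15=37; pred: 12+5-4=13
Step 2: prey: 37+7-14=30; pred: 13+4-5=12
Step 3: prey: 30+6-10=26; pred: 12+3-4=11
Step 4: prey: 26+5-8=23; pred: 11+2-4=9
Step 5: prey: 23+4-6=21; pred: 9+2-3=8
Step 6: prey: 21+4-5=20; pred: 8+1-3=6
Step 7: prey: 20+4-3=21; pred: 6+1-2=5
Step 8: prey: 21+4-3=22; pred: 5+1-2=4
Step 9: prey: 22+4-2=24; pred: 4+0-1=3
Step 10: prey: 24+4-2=26; pred: 3+0-1=2
Step 11: prey: 26+5-1=30; pred: 2+0-0=2
Step 12: prey: 30+6-1=35; pred: 2+0-0=2
Step 13: prey: 35+7-2=40; pred: 2+0-0=2
Step 14: prey: 40+8-2=46; pred: 2+0-0=2
Step 15: prey: 46+9-2=53; pred: 2+0-0=2
No extinction within 15 steps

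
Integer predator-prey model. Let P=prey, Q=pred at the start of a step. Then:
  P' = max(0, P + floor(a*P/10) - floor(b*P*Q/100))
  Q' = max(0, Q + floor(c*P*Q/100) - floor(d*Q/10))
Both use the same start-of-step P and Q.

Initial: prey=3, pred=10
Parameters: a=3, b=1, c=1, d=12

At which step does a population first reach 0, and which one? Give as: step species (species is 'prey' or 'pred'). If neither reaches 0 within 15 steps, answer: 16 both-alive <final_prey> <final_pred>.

Step 1: prey: 3+0-0=3; pred: 10+0-12=0
First extinction: pred at step 1

Answer: 1 pred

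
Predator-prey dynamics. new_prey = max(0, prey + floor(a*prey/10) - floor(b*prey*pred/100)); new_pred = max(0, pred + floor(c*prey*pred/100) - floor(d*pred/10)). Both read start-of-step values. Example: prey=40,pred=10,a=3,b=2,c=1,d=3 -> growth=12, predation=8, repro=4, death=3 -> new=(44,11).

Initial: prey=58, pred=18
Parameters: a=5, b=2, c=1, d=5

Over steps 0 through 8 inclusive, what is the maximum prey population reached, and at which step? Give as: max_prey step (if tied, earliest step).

Answer: 79 3

Derivation:
Step 1: prey: 58+29-20=67; pred: 18+10-9=19
Step 2: prey: 67+33-25=75; pred: 19+12-9=22
Step 3: prey: 75+37-33=79; pred: 22+16-11=27
Step 4: prey: 79+39-42=76; pred: 27+21-13=35
Step 5: prey: 76+38-53=61; pred: 35+26-17=44
Step 6: prey: 61+30-53=38; pred: 44+26-22=48
Step 7: prey: 38+19-36=21; pred: 48+18-24=42
Step 8: prey: 21+10-17=14; pred: 42+8-21=29
Max prey = 79 at step 3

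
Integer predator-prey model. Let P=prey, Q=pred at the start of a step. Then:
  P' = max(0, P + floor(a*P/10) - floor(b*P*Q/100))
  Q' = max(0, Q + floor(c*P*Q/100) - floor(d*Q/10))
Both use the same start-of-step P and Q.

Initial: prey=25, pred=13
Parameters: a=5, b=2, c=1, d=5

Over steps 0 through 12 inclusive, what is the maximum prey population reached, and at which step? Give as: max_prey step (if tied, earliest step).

Step 1: prey: 25+12-6=31; pred: 13+3-6=10
Step 2: prey: 31+15-6=40; pred: 10+3-5=8
Step 3: prey: 40+20-6=54; pred: 8+3-4=7
Step 4: prey: 54+27-7=74; pred: 7+3-3=7
Step 5: prey: 74+37-10=101; pred: 7+5-3=9
Step 6: prey: 101+50-18=133; pred: 9+9-4=14
Step 7: prey: 133+66-37=162; pred: 14+18-7=25
Step 8: prey: 162+81-81=162; pred: 25+40-12=53
Step 9: prey: 162+81-171=72; pred: 53+85-26=112
Step 10: prey: 72+36-161=0; pred: 112+80-56=136
Step 11: prey: 0+0-0=0; pred: 136+0-68=68
Step 12: prey: 0+0-0=0; pred: 68+0-34=34
Max prey = 162 at step 7

Answer: 162 7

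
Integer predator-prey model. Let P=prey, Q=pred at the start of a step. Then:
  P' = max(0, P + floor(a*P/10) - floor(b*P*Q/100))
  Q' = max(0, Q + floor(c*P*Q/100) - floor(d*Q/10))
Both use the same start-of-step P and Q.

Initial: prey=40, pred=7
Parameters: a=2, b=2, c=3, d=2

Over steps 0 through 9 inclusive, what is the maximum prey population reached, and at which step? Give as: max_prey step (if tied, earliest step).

Answer: 43 1

Derivation:
Step 1: prey: 40+8-5=43; pred: 7+8-1=14
Step 2: prey: 43+8-12=39; pred: 14+18-2=30
Step 3: prey: 39+7-23=23; pred: 30+35-6=59
Step 4: prey: 23+4-27=0; pred: 59+40-11=88
Step 5: prey: 0+0-0=0; pred: 88+0-17=71
Step 6: prey: 0+0-0=0; pred: 71+0-14=57
Step 7: prey: 0+0-0=0; pred: 57+0-11=46
Step 8: prey: 0+0-0=0; pred: 46+0-9=37
Step 9: prey: 0+0-0=0; pred: 37+0-7=30
Max prey = 43 at step 1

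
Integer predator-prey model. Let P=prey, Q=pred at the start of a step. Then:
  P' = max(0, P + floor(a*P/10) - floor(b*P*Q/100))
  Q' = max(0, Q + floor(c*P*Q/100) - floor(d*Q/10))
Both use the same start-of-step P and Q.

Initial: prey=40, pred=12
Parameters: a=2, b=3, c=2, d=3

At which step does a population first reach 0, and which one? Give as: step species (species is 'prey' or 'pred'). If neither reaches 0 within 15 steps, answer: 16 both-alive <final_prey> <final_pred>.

Answer: 16 both-alive 1 3

Derivation:
Step 1: prey: 40+8-14=34; pred: 12+9-3=18
Step 2: prey: 34+6-18=22; pred: 18+12-5=25
Step 3: prey: 22+4-16=10; pred: 25+11-7=29
Step 4: prey: 10+2-8=4; pred: 29+5-8=26
Step 5: prey: 4+0-3=1; pred: 26+2-7=21
Step 6: prey: 1+0-0=1; pred: 21+0-6=15
Step 7: prey: 1+0-0=1; pred: 15+0-4=11
Step 8: prey: 1+0-0=1; pred: 11+0-3=8
Step 9: prey: 1+0-0=1; pred: 8+0-2=6
Step 10: prey: 1+0-0=1; pred: 6+0-1=5
Step 11: prey: 1+0-0=1; pred: 5+0-1=4
Step 12: prey: 1+0-0=1; pred: 4+0-1=3
Step 13: prey: 1+0-0=1; pred: 3+0-0=3
Steps 14-15: state stable at prey=1, pred=3 (no change)
No extinction within 15 steps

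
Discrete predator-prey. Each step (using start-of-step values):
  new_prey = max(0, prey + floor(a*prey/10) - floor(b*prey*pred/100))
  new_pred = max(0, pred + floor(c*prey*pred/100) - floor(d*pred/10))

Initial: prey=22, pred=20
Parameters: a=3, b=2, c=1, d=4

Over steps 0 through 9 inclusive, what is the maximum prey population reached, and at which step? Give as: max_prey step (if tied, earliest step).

Step 1: prey: 22+6-8=20; pred: 20+4-8=16
Step 2: prey: 20+6-6=20; pred: 16+3-6=13
Step 3: prey: 20+6-5=21; pred: 13+2-5=10
Step 4: prey: 21+6-4=23; pred: 10+2-4=8
Step 5: prey: 23+6-3=26; pred: 8+1-3=6
Step 6: prey: 26+7-3=30; pred: 6+1-2=5
Step 7: prey: 30+9-3=36; pred: 5+1-2=4
Step 8: prey: 36+10-2=44; pred: 4+1-1=4
Step 9: prey: 44+13-3=54; pred: 4+1-1=4
Max prey = 54 at step 9

Answer: 54 9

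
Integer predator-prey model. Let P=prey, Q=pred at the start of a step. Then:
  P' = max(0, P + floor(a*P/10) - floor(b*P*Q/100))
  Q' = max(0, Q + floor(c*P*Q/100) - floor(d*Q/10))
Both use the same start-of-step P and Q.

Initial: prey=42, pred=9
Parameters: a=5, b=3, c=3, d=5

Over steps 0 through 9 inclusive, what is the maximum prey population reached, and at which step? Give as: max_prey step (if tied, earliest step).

Answer: 54 2

Derivation:
Step 1: prey: 42+21-11=52; pred: 9+11-4=16
Step 2: prey: 52+26-24=54; pred: 16+24-8=32
Step 3: prey: 54+27-51=30; pred: 32+51-16=67
Step 4: prey: 30+15-60=0; pred: 67+60-33=94
Step 5: prey: 0+0-0=0; pred: 94+0-47=47
Step 6: prey: 0+0-0=0; pred: 47+0-23=24
Step 7: prey: 0+0-0=0; pred: 24+0-12=12
Step 8: prey: 0+0-0=0; pred: 12+0-6=6
Step 9: prey: 0+0-0=0; pred: 6+0-3=3
Max prey = 54 at step 2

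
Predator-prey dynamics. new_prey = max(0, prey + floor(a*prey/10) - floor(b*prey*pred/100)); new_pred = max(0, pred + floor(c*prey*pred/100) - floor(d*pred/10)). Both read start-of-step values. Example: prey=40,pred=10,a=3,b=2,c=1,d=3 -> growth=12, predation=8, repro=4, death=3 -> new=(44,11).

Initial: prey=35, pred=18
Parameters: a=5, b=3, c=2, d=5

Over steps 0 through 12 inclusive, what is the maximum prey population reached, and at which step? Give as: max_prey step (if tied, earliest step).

Answer: 52 12

Derivation:
Step 1: prey: 35+17-18=34; pred: 18+12-9=21
Step 2: prey: 34+17-21=30; pred: 21+14-10=25
Step 3: prey: 30+15-22=23; pred: 25+15-12=28
Step 4: prey: 23+11-19=15; pred: 28+12-14=26
Step 5: prey: 15+7-11=11; pred: 26+7-13=20
Step 6: prey: 11+5-6=10; pred: 20+4-10=14
Step 7: prey: 10+5-4=11; pred: 14+2-7=9
Step 8: prey: 11+5-2=14; pred: 9+1-4=6
Step 9: prey: 14+7-2=19; pred: 6+1-3=4
Step 10: prey: 19+9-2=26; pred: 4+1-2=3
Step 11: prey: 26+13-2=37; pred: 3+1-1=3
Step 12: prey: 37+18-3=52; pred: 3+2-1=4
Max prey = 52 at step 12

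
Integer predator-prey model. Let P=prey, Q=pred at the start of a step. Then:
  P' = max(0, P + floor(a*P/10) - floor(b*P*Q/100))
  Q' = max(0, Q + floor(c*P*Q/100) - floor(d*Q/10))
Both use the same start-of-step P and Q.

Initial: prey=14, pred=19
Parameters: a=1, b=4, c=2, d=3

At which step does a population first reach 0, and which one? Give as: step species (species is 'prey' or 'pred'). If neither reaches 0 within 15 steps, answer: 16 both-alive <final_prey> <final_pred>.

Answer: 16 both-alive 1 3

Derivation:
Step 1: prey: 14+1-10=5; pred: 19+5-5=19
Step 2: prey: 5+0-3=2; pred: 19+1-5=15
Step 3: prey: 2+0-1=1; pred: 15+0-4=11
Step 4: prey: 1+0-0=1; pred: 11+0-3=8
Step 5: prey: 1+0-0=1; pred: 8+0-2=6
Step 6: prey: 1+0-0=1; pred: 6+0-1=5
Step 7: prey: 1+0-0=1; pred: 5+0-1=4
Step 8: prey: 1+0-0=1; pred: 4+0-1=3
Step 9: prey: 1+0-0=1; pred: 3+0-0=3
Steps 10-15: state stable at prey=1, pred=3 (no change)
No extinction within 15 steps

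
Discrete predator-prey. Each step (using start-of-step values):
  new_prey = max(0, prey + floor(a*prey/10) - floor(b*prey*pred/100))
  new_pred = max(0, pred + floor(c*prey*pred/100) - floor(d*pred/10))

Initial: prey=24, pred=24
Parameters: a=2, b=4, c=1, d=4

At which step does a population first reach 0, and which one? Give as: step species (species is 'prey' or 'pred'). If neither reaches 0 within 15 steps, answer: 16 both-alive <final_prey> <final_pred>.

Step 1: prey: 24+4-23=5; pred: 24+5-9=20
Step 2: prey: 5+1-4=2; pred: 20+1-8=13
Step 3: prey: 2+0-1=1; pred: 13+0-5=8
Step 4: prey: 1+0-0=1; pred: 8+0-3=5
Step 5: prey: 1+0-0=1; pred: 5+0-2=3
Step 6: prey: 1+0-0=1; pred: 3+0-1=2
Step 7: prey: 1+0-0=1; pred: 2+0-0=2
Steps 8-15: state stable at prey=1, pred=2 (no change)
No extinction within 15 steps

Answer: 16 both-alive 1 2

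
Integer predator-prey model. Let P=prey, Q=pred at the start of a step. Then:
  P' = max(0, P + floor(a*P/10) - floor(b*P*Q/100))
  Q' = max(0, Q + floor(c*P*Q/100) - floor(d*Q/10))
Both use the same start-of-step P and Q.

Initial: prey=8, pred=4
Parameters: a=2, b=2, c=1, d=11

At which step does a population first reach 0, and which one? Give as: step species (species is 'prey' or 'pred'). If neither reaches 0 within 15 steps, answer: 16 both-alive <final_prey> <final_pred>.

Answer: 1 pred

Derivation:
Step 1: prey: 8+1-0=9; pred: 4+0-4=0
First extinction: pred at step 1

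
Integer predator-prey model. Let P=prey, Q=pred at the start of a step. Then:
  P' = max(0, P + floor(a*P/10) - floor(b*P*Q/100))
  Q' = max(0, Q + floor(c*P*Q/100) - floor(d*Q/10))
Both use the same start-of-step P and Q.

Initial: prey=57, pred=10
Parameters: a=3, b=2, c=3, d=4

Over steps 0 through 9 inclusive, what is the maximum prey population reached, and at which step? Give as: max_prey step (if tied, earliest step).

Step 1: prey: 57+17-11=63; pred: 10+17-4=23
Step 2: prey: 63+18-28=53; pred: 23+43-9=57
Step 3: prey: 53+15-60=8; pred: 57+90-22=125
Step 4: prey: 8+2-20=0; pred: 125+30-50=105
Step 5: prey: 0+0-0=0; pred: 105+0-42=63
Step 6: prey: 0+0-0=0; pred: 63+0-25=38
Step 7: prey: 0+0-0=0; pred: 38+0-15=23
Step 8: prey: 0+0-0=0; pred: 23+0-9=14
Step 9: prey: 0+0-0=0; pred: 14+0-5=9
Max prey = 63 at step 1

Answer: 63 1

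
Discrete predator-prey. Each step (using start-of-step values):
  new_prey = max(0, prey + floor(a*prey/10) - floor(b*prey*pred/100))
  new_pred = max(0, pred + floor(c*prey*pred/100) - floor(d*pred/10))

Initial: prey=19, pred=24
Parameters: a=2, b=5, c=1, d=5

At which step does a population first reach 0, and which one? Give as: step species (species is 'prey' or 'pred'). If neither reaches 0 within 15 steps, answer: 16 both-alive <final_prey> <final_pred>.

Answer: 1 prey

Derivation:
Step 1: prey: 19+3-22=0; pred: 24+4-12=16
First extinction: prey at step 1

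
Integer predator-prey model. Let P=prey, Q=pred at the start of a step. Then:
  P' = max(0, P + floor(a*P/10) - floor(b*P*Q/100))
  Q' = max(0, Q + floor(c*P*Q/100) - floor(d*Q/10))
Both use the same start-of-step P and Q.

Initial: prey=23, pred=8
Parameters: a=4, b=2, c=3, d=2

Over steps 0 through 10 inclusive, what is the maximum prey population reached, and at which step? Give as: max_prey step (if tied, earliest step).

Step 1: prey: 23+9-3=29; pred: 8+5-1=12
Step 2: prey: 29+11-6=34; pred: 12+10-2=20
Step 3: prey: 34+13-13=34; pred: 20+20-4=36
Step 4: prey: 34+13-24=23; pred: 36+36-7=65
Step 5: prey: 23+9-29=3; pred: 65+44-13=96
Step 6: prey: 3+1-5=0; pred: 96+8-19=85
Step 7: prey: 0+0-0=0; pred: 85+0-17=68
Step 8: prey: 0+0-0=0; pred: 68+0-13=55
Step 9: prey: 0+0-0=0; pred: 55+0-11=44
Step 10: prey: 0+0-0=0; pred: 44+0-8=36
Max prey = 34 at step 2

Answer: 34 2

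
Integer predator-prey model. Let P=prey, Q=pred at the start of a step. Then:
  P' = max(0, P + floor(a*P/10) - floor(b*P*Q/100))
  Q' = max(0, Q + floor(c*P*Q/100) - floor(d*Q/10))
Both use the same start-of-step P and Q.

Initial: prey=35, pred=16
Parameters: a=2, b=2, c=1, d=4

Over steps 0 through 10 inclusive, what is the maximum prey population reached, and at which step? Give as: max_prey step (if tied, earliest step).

Step 1: prey: 35+7-11=31; pred: 16+5-6=15
Step 2: prey: 31+6-9=28; pred: 15+4-6=13
Step 3: prey: 28+5-7=26; pred: 13+3-5=11
Step 4: prey: 26+5-5=26; pred: 11+2-4=9
Step 5: prey: 26+5-4=27; pred: 9+2-3=8
Step 6: prey: 27+5-4=28; pred: 8+2-3=7
Step 7: prey: 28+5-3=30; pred: 7+1-2=6
Step 8: prey: 30+6-3=33; pred: 6+1-2=5
Step 9: prey: 33+6-3=36; pred: 5+1-2=4
Step 10: prey: 36+7-2=41; pred: 4+1-1=4
Max prey = 41 at step 10

Answer: 41 10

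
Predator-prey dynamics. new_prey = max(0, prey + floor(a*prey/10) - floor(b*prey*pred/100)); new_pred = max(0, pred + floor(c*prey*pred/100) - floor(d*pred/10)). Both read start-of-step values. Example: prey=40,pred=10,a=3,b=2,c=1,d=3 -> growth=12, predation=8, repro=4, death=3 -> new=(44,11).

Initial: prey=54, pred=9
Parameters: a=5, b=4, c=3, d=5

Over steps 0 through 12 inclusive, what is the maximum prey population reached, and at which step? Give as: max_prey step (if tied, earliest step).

Step 1: prey: 54+27-19=62; pred: 9+14-4=19
Step 2: prey: 62+31-47=46; pred: 19+35-9=45
Step 3: prey: 46+23-82=0; pred: 45+62-22=85
Step 4: prey: 0+0-0=0; pred: 85+0-42=43
Step 5: prey: 0+0-0=0; pred: 43+0-21=22
Step 6: prey: 0+0-0=0; pred: 22+0-11=11
Step 7: prey: 0+0-0=0; pred: 11+0-5=6
Step 8: prey: 0+0-0=0; pred: 6+0-3=3
Step 9: prey: 0+0-0=0; pred: 3+0-1=2
Step 10: prey: 0+0-0=0; pred: 2+0-1=1
Step 11: prey: 0+0-0=0; pred: 1+0-0=1
Step 12: prey: 0+0-0=0; pred: 1+0-0=1
Max prey = 62 at step 1

Answer: 62 1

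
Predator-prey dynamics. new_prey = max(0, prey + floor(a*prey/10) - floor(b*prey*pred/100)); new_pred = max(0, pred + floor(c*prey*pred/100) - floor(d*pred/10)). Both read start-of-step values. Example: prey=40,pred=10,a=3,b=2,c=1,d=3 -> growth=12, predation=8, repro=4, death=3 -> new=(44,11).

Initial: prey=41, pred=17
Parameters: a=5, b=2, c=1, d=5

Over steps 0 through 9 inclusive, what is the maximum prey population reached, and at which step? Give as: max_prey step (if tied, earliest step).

Answer: 93 5

Derivation:
Step 1: prey: 41+20-13=48; pred: 17+6-8=15
Step 2: prey: 48+24-14=58; pred: 15+7-7=15
Step 3: prey: 58+29-17=70; pred: 15+8-7=16
Step 4: prey: 70+35-22=83; pred: 16+11-8=19
Step 5: prey: 83+41-31=93; pred: 19+15-9=25
Step 6: prey: 93+46-46=93; pred: 25+23-12=36
Step 7: prey: 93+46-66=73; pred: 36+33-18=51
Step 8: prey: 73+36-74=35; pred: 51+37-25=63
Step 9: prey: 35+17-44=8; pred: 63+22-31=54
Max prey = 93 at step 5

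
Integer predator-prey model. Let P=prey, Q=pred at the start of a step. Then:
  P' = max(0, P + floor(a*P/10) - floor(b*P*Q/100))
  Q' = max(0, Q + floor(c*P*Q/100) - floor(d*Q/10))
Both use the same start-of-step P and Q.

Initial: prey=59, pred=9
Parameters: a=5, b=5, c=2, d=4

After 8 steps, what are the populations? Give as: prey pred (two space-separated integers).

Answer: 0 5

Derivation:
Step 1: prey: 59+29-26=62; pred: 9+10-3=16
Step 2: prey: 62+31-49=44; pred: 16+19-6=29
Step 3: prey: 44+22-63=3; pred: 29+25-11=43
Step 4: prey: 3+1-6=0; pred: 43+2-17=28
Step 5: prey: 0+0-0=0; pred: 28+0-11=17
Step 6: prey: 0+0-0=0; pred: 17+0-6=11
Step 7: prey: 0+0-0=0; pred: 11+0-4=7
Step 8: prey: 0+0-0=0; pred: 7+0-2=5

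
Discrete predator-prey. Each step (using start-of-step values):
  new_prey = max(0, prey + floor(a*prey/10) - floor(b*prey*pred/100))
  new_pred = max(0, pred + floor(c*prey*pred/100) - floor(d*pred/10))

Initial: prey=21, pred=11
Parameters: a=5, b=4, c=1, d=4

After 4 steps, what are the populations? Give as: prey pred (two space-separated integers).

Step 1: prey: 21+10-9=22; pred: 11+2-4=9
Step 2: prey: 22+11-7=26; pred: 9+1-3=7
Step 3: prey: 26+13-7=32; pred: 7+1-2=6
Step 4: prey: 32+16-7=41; pred: 6+1-2=5

Answer: 41 5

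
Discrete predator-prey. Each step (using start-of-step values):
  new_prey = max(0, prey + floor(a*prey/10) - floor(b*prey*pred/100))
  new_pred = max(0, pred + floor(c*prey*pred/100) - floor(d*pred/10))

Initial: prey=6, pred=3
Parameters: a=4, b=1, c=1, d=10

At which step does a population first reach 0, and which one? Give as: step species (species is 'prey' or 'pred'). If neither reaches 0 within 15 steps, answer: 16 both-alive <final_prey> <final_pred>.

Answer: 1 pred

Derivation:
Step 1: prey: 6+2-0=8; pred: 3+0-3=0
First extinction: pred at step 1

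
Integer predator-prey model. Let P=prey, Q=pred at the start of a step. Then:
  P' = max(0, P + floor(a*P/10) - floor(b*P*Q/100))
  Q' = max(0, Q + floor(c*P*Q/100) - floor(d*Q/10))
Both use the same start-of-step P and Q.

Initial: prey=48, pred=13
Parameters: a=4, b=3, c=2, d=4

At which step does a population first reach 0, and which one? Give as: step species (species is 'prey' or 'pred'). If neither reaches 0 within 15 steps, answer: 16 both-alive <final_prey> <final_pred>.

Step 1: prey: 48+19-18=49; pred: 13+12-5=20
Step 2: prey: 49+19-29=39; pred: 20+19-8=31
Step 3: prey: 39+15-36=18; pred: 31+24-12=43
Step 4: prey: 18+7-23=2; pred: 43+15-17=41
Step 5: prey: 2+0-2=0; pred: 41+1-16=26
First extinction: prey at step 5

Answer: 5 prey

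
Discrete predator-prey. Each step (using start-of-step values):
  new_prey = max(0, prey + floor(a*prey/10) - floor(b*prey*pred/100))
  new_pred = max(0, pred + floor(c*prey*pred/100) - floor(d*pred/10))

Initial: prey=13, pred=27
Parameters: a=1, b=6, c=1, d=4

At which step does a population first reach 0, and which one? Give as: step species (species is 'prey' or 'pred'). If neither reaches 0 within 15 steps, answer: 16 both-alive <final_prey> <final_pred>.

Step 1: prey: 13+1-21=0; pred: 27+3-10=20
First extinction: prey at step 1

Answer: 1 prey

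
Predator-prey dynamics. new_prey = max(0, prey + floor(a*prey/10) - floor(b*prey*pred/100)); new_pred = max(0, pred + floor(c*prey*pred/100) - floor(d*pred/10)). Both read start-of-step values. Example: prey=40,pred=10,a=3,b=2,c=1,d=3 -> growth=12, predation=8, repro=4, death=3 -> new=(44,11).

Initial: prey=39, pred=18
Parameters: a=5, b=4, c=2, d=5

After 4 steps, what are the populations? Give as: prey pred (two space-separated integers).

Step 1: prey: 39+19-28=30; pred: 18+14-9=23
Step 2: prey: 30+15-27=18; pred: 23+13-11=25
Step 3: prey: 18+9-18=9; pred: 25+9-12=22
Step 4: prey: 9+4-7=6; pred: 22+3-11=14

Answer: 6 14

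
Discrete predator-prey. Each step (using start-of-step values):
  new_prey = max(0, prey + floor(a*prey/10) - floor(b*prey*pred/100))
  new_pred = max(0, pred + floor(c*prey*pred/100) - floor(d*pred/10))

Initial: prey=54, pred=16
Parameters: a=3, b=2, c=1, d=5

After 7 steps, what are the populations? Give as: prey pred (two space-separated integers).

Step 1: prey: 54+16-17=53; pred: 16+8-8=16
Step 2: prey: 53+15-16=52; pred: 16+8-8=16
Step 3: prey: 52+15-16=51; pred: 16+8-8=16
Step 4: prey: 51+15-16=50; pred: 16+8-8=16
Step 5: prey: 50+15-16=49; pred: 16+8-8=16
Step 6: prey: 49+14-15=48; pred: 16+7-8=15
Step 7: prey: 48+14-14=48; pred: 15+7-7=15

Answer: 48 15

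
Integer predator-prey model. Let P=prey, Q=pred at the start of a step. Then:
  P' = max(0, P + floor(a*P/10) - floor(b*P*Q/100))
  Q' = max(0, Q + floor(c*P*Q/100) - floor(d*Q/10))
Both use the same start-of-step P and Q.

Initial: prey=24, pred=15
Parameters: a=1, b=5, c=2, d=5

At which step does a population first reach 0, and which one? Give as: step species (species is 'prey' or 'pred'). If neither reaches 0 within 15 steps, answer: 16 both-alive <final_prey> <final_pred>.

Answer: 16 both-alive 1 1

Derivation:
Step 1: prey: 24+2-18=8; pred: 15+7-7=15
Step 2: prey: 8+0-6=2; pred: 15+2-7=10
Step 3: prey: 2+0-1=1; pred: 10+0-5=5
Step 4: prey: 1+0-0=1; pred: 5+0-2=3
Step 5: prey: 1+0-0=1; pred: 3+0-1=2
Step 6: prey: 1+0-0=1; pred: 2+0-1=1
Step 7: prey: 1+0-0=1; pred: 1+0-0=1
Steps 8-15: state stable at prey=1, pred=1 (no change)
No extinction within 15 steps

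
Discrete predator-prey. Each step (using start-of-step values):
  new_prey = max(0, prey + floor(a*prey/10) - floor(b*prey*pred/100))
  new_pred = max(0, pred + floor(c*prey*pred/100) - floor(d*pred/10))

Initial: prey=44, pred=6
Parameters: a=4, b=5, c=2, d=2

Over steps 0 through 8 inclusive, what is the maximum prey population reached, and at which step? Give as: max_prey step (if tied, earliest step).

Answer: 48 1

Derivation:
Step 1: prey: 44+17-13=48; pred: 6+5-1=10
Step 2: prey: 48+19-24=43; pred: 10+9-2=17
Step 3: prey: 43+17-36=24; pred: 17+14-3=28
Step 4: prey: 24+9-33=0; pred: 28+13-5=36
Step 5: prey: 0+0-0=0; pred: 36+0-7=29
Step 6: prey: 0+0-0=0; pred: 29+0-5=24
Step 7: prey: 0+0-0=0; pred: 24+0-4=20
Step 8: prey: 0+0-0=0; pred: 20+0-4=16
Max prey = 48 at step 1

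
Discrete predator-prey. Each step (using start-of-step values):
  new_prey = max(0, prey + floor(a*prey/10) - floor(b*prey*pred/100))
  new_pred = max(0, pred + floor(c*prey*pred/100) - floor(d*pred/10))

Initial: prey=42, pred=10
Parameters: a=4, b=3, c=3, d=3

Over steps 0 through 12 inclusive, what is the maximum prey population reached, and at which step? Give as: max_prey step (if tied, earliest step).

Step 1: prey: 42+16-12=46; pred: 10+12-3=19
Step 2: prey: 46+18-26=38; pred: 19+26-5=40
Step 3: prey: 38+15-45=8; pred: 40+45-12=73
Step 4: prey: 8+3-17=0; pred: 73+17-21=69
Step 5: prey: 0+0-0=0; pred: 69+0-20=49
Step 6: prey: 0+0-0=0; pred: 49+0-14=35
Step 7: prey: 0+0-0=0; pred: 35+0-10=25
Step 8: prey: 0+0-0=0; pred: 25+0-7=18
Step 9: prey: 0+0-0=0; pred: 18+0-5=13
Step 10: prey: 0+0-0=0; pred: 13+0-3=10
Step 11: prey: 0+0-0=0; pred: 10+0-3=7
Step 12: prey: 0+0-0=0; pred: 7+0-2=5
Max prey = 46 at step 1

Answer: 46 1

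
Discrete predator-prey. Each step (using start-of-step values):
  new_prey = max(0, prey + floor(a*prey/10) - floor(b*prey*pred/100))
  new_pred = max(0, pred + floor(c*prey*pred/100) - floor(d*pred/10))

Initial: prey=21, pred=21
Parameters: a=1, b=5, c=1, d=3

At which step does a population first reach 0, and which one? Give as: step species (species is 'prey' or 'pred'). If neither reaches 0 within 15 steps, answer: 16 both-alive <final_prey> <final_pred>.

Answer: 16 both-alive 1 3

Derivation:
Step 1: prey: 21+2-22=1; pred: 21+4-6=19
Step 2: prey: 1+0-0=1; pred: 19+0-5=14
Step 3: prey: 1+0-0=1; pred: 14+0-4=10
Step 4: prey: 1+0-0=1; pred: 10+0-3=7
Step 5: prey: 1+0-0=1; pred: 7+0-2=5
Step 6: prey: 1+0-0=1; pred: 5+0-1=4
Step 7: prey: 1+0-0=1; pred: 4+0-1=3
Step 8: prey: 1+0-0=1; pred: 3+0-0=3
Steps 9-15: state stable at prey=1, pred=3 (no change)
No extinction within 15 steps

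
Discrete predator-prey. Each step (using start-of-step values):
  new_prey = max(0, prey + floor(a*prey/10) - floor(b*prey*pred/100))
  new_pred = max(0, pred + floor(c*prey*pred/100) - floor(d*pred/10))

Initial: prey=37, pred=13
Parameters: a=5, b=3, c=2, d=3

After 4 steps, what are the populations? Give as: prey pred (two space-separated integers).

Answer: 6 51

Derivation:
Step 1: prey: 37+18-14=41; pred: 13+9-3=19
Step 2: prey: 41+20-23=38; pred: 19+15-5=29
Step 3: prey: 38+19-33=24; pred: 29+22-8=43
Step 4: prey: 24+12-30=6; pred: 43+20-12=51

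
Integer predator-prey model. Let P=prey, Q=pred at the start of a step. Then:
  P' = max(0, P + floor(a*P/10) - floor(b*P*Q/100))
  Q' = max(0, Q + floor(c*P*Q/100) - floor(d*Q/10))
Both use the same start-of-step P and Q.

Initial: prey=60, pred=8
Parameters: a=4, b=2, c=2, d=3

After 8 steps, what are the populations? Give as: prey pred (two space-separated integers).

Answer: 0 38

Derivation:
Step 1: prey: 60+24-9=75; pred: 8+9-2=15
Step 2: prey: 75+30-22=83; pred: 15+22-4=33
Step 3: prey: 83+33-54=62; pred: 33+54-9=78
Step 4: prey: 62+24-96=0; pred: 78+96-23=151
Step 5: prey: 0+0-0=0; pred: 151+0-45=106
Step 6: prey: 0+0-0=0; pred: 106+0-31=75
Step 7: prey: 0+0-0=0; pred: 75+0-22=53
Step 8: prey: 0+0-0=0; pred: 53+0-15=38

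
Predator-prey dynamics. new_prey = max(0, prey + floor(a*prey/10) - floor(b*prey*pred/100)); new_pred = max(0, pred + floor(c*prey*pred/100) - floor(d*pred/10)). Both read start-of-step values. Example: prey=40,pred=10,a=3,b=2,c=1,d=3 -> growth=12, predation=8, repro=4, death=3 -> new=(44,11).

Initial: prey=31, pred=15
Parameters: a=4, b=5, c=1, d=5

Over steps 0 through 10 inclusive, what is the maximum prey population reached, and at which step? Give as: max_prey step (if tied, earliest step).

Step 1: prey: 31+12-23=20; pred: 15+4-7=12
Step 2: prey: 20+8-12=16; pred: 12+2-6=8
Step 3: prey: 16+6-6=16; pred: 8+1-4=5
Step 4: prey: 16+6-4=18; pred: 5+0-2=3
Step 5: prey: 18+7-2=23; pred: 3+0-1=2
Step 6: prey: 23+9-2=30; pred: 2+0-1=1
Step 7: prey: 30+12-1=41; pred: 1+0-0=1
Step 8: prey: 41+16-2=55; pred: 1+0-0=1
Step 9: prey: 55+22-2=75; pred: 1+0-0=1
Step 10: prey: 75+30-3=102; pred: 1+0-0=1
Max prey = 102 at step 10

Answer: 102 10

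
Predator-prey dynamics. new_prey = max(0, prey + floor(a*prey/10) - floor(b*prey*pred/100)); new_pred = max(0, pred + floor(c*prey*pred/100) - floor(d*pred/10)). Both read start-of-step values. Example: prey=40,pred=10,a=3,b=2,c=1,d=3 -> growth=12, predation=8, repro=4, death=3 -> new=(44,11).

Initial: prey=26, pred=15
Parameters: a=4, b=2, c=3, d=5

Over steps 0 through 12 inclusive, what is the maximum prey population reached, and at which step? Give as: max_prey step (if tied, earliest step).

Step 1: prey: 26+10-7=29; pred: 15+11-7=19
Step 2: prey: 29+11-11=29; pred: 19+16-9=26
Step 3: prey: 29+11-15=25; pred: 26+22-13=35
Step 4: prey: 25+10-17=18; pred: 35+26-17=44
Step 5: prey: 18+7-15=10; pred: 44+23-22=45
Step 6: prey: 10+4-9=5; pred: 45+13-22=36
Step 7: prey: 5+2-3=4; pred: 36+5-18=23
Step 8: prey: 4+1-1=4; pred: 23+2-11=14
Step 9: prey: 4+1-1=4; pred: 14+1-7=8
Step 10: prey: 4+1-0=5; pred: 8+0-4=4
Step 11: prey: 5+2-0=7; pred: 4+0-2=2
Step 12: prey: 7+2-0=9; pred: 2+0-1=1
Max prey = 29 at step 1

Answer: 29 1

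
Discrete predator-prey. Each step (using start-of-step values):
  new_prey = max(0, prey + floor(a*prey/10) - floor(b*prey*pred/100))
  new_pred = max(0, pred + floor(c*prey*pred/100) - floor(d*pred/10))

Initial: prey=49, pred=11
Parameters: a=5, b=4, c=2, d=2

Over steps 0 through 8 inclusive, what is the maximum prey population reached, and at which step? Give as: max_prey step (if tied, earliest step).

Answer: 52 1

Derivation:
Step 1: prey: 49+24-21=52; pred: 11+10-2=19
Step 2: prey: 52+26-39=39; pred: 19+19-3=35
Step 3: prey: 39+19-54=4; pred: 35+27-7=55
Step 4: prey: 4+2-8=0; pred: 55+4-11=48
Step 5: prey: 0+0-0=0; pred: 48+0-9=39
Step 6: prey: 0+0-0=0; pred: 39+0-7=32
Step 7: prey: 0+0-0=0; pred: 32+0-6=26
Step 8: prey: 0+0-0=0; pred: 26+0-5=21
Max prey = 52 at step 1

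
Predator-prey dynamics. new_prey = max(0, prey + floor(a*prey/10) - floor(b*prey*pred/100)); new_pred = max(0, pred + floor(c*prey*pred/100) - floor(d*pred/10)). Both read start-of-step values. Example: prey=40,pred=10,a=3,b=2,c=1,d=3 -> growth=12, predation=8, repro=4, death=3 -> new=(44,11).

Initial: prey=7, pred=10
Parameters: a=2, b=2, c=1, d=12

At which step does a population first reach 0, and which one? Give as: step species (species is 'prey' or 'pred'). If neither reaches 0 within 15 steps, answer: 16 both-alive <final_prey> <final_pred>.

Answer: 1 pred

Derivation:
Step 1: prey: 7+1-1=7; pred: 10+0-12=0
First extinction: pred at step 1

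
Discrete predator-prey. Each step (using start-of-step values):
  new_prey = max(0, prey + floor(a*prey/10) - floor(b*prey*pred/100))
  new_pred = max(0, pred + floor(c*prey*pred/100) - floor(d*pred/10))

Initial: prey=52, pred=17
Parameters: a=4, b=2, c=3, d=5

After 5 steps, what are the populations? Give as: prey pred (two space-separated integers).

Step 1: prey: 52+20-17=55; pred: 17+26-8=35
Step 2: prey: 55+22-38=39; pred: 35+57-17=75
Step 3: prey: 39+15-58=0; pred: 75+87-37=125
Step 4: prey: 0+0-0=0; pred: 125+0-62=63
Step 5: prey: 0+0-0=0; pred: 63+0-31=32

Answer: 0 32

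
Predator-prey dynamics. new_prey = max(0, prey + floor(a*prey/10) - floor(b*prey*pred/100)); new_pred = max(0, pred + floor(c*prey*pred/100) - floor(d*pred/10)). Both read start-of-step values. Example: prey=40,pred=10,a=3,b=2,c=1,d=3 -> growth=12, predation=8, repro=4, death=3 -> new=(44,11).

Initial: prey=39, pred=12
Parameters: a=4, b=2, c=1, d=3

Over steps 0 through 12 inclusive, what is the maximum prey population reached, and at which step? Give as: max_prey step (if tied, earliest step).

Step 1: prey: 39+15-9=45; pred: 12+4-3=13
Step 2: prey: 45+18-11=52; pred: 13+5-3=15
Step 3: prey: 52+20-15=57; pred: 15+7-4=18
Step 4: prey: 57+22-20=59; pred: 18+10-5=23
Step 5: prey: 59+23-27=55; pred: 23+13-6=30
Step 6: prey: 55+22-33=44; pred: 30+16-9=37
Step 7: prey: 44+17-32=29; pred: 37+16-11=42
Step 8: prey: 29+11-24=16; pred: 42+12-12=42
Step 9: prey: 16+6-13=9; pred: 42+6-12=36
Step 10: prey: 9+3-6=6; pred: 36+3-10=29
Step 11: prey: 6+2-3=5; pred: 29+1-8=22
Step 12: prey: 5+2-2=5; pred: 22+1-6=17
Max prey = 59 at step 4

Answer: 59 4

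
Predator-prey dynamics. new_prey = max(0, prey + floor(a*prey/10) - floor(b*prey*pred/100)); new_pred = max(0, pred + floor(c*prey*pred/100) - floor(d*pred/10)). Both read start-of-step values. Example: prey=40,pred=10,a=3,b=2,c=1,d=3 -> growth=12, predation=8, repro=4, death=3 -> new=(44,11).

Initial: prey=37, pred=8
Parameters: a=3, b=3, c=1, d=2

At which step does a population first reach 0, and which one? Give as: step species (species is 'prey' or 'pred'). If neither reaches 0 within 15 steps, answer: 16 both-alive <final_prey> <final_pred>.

Answer: 16 both-alive 5 7

Derivation:
Step 1: prey: 37+11-8=40; pred: 8+2-1=9
Step 2: prey: 40+12-10=42; pred: 9+3-1=11
Step 3: prey: 42+12-13=41; pred: 11+4-2=13
Step 4: prey: 41+12-15=38; pred: 13+5-2=16
Step 5: prey: 38+11-18=31; pred: 16+6-3=19
Step 6: prey: 31+9-17=23; pred: 19+5-3=21
Step 7: prey: 23+6-14=15; pred: 21+4-4=21
Step 8: prey: 15+4-9=10; pred: 21+3-4=20
Step 9: prey: 10+3-6=7; pred: 20+2-4=18
Step 10: prey: 7+2-3=6; pred: 18+1-3=16
Step 11: prey: 6+1-2=5; pred: 16+0-3=13
Step 12: prey: 5+1-1=5; pred: 13+0-2=11
Step 13: prey: 5+1-1=5; pred: 11+0-2=9
Step 14: prey: 5+1-1=5; pred: 9+0-1=8
Step 15: prey: 5+1-1=5; pred: 8+0-1=7
No extinction within 15 steps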